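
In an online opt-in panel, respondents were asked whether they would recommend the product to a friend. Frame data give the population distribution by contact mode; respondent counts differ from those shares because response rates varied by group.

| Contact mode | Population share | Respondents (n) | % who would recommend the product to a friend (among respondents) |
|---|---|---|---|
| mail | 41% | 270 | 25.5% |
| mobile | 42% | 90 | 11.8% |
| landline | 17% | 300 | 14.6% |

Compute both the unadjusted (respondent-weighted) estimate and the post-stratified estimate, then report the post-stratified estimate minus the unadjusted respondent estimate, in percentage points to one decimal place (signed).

-0.8 percentage points

Naive respondent-only estimate (weights = respondent counts):
  (270/660)×25.5 + (90/660)×11.8 + (300/660)×14.6 = 18.6773%
Reweighting by population contact mode shares:
  0.41×25.5 + 0.42×11.8 + 0.17×14.6 = 17.893%
Difference = 17.893 − 18.6773 = -0.7843 pp.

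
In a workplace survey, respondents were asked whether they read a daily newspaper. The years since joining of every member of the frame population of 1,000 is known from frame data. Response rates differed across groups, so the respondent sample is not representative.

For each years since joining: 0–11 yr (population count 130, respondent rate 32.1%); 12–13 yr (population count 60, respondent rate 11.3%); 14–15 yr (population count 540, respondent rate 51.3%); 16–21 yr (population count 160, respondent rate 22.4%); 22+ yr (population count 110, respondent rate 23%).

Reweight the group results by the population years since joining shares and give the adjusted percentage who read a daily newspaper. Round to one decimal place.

Each cell contributes population-share × respondent value:
  0–11 yr: (130/1,000) × 32.1 = 4.173
  12–13 yr: (60/1,000) × 11.3 = 0.678
  14–15 yr: (540/1,000) × 51.3 = 27.702
  16–21 yr: (160/1,000) × 22.4 = 3.584
  22+ yr: (110/1,000) × 23 = 2.53
Post-stratified estimate = 38.667 → 38.7%.

38.7%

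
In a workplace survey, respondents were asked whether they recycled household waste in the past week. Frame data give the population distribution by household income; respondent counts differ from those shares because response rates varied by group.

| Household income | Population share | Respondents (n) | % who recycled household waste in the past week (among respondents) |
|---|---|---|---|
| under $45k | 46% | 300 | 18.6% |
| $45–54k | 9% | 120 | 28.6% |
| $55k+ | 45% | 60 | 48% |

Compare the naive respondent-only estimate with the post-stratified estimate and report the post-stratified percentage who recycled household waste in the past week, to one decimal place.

32.7%

Unadjusted (pooled respondent) estimate weights by respondent counts:
  (300/480)×18.6 + (120/480)×28.6 + (60/480)×48 = 24.775%
Reweighting by population household income shares:
  0.46×18.6 + 0.09×28.6 + 0.45×48 = 32.73%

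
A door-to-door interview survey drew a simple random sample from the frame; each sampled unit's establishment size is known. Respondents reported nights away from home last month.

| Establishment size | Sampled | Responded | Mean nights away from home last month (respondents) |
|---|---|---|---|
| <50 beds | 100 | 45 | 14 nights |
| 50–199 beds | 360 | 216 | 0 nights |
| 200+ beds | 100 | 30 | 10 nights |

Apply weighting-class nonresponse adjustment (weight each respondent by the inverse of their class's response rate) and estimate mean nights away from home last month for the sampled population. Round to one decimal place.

Class response rates: <50 beds 45/100 = 45%, 50–199 beds 216/360 = 60%, 200+ beds 30/100 = 30%.
Weighting each respondent by the inverse class response rate inflates each class back to its sampled size, so the class weight is n_sampled:
  <50 beds: 100 × 14 = 1400
  50–199 beds: 360 × 0 = 0
  200+ beds: 100 × 10 = 1000
Adjusted estimate = 2400 / 560 = 4.28571 → 4.3.

4.3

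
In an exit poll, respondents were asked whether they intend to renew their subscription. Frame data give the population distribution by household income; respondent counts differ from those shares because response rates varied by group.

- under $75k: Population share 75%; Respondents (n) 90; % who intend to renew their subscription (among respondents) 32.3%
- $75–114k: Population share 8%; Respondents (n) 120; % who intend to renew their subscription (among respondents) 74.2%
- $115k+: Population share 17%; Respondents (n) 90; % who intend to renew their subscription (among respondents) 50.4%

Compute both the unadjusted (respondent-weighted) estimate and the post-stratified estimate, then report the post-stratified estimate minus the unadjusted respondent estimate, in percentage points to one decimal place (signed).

Naive respondent-only estimate (weights = respondent counts):
  (90/300)×32.3 + (120/300)×74.2 + (90/300)×50.4 = 54.49%
Reweighting by population household income shares:
  0.75×32.3 + 0.08×74.2 + 0.17×50.4 = 38.729%
Difference = 38.729 − 54.49 = -15.761 pp.

-15.8 percentage points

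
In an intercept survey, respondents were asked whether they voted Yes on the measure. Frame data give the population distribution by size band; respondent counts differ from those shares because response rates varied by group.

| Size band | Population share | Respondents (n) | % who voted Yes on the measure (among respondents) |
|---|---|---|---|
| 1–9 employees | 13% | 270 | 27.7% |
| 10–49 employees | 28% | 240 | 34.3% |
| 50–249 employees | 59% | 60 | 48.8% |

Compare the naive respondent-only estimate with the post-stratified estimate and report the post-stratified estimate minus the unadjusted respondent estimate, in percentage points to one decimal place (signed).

Unadjusted (pooled respondent) estimate weights by respondent counts:
  (270/570)×27.7 + (240/570)×34.3 + (60/570)×48.8 = 32.7%
Post-stratified estimate weights by population shares:
  0.13×27.7 + 0.28×34.3 + 0.59×48.8 = 41.997%
Difference = 41.997 − 32.7 = 9.297 pp.

+9.3 percentage points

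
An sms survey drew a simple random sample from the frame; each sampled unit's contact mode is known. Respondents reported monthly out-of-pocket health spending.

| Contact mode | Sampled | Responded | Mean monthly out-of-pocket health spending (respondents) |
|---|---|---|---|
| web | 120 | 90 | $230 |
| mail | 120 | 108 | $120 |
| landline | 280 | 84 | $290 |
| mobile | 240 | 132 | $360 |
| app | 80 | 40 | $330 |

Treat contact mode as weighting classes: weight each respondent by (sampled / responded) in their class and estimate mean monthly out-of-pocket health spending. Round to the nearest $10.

$280

Response rates by class: web 90/120 = 75%, mail 108/120 = 90%, landline 84/280 = 30%, mobile 132/240 = 55%, app 40/80 = 50%.
Each respondent's weight = sampled/responded in their class; summing within a class gives n_sampled, so:
  web: 120 × 230 = 27,600
  mail: 120 × 120 = 14,400
  landline: 280 × 290 = 81,200
  mobile: 240 × 360 = 86,400
  app: 80 × 330 = 26,400
Adjusted estimate = 236,000 / 840 = 280.952 → $280.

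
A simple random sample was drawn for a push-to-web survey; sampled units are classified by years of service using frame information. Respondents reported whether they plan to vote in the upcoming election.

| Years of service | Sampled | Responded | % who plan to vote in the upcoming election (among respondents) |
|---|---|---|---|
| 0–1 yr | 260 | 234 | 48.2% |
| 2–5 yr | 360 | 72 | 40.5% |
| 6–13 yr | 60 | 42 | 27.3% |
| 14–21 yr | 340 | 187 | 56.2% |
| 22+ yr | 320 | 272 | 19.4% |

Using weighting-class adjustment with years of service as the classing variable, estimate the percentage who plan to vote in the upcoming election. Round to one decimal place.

40.3%

Response rates by class: 0–1 yr 234/260 = 90%, 2–5 yr 72/360 = 20%, 6–13 yr 42/60 = 70%, 14–21 yr 187/340 = 55%, 22+ yr 272/320 = 85%.
With weight = n_sampled/n_responded per class, the weighted class total is n_sampled:
  0–1 yr: 260 × 48.2 = 12,532
  2–5 yr: 360 × 40.5 = 14,580
  6–13 yr: 60 × 27.3 = 1638
  14–21 yr: 340 × 56.2 = 19,108
  22+ yr: 320 × 19.4 = 6208
Adjusted estimate = 54,066 / 1,340 = 40.3478 → 40.3%.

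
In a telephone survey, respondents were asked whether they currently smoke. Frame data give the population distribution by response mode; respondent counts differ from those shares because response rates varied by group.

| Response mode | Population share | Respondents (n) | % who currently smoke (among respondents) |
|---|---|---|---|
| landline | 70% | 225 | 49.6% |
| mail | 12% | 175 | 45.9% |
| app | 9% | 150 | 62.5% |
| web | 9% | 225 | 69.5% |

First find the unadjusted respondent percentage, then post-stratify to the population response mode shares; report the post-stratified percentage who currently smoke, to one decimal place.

Unadjusted (pooled respondent) estimate weights by respondent counts:
  (225/775)×49.6 + (175/775)×45.9 + (150/775)×62.5 + (225/775)×69.5 = 57.0387%
Reweighting by population response mode shares:
  0.7×49.6 + 0.12×45.9 + 0.09×62.5 + 0.09×69.5 = 52.108%

52.1%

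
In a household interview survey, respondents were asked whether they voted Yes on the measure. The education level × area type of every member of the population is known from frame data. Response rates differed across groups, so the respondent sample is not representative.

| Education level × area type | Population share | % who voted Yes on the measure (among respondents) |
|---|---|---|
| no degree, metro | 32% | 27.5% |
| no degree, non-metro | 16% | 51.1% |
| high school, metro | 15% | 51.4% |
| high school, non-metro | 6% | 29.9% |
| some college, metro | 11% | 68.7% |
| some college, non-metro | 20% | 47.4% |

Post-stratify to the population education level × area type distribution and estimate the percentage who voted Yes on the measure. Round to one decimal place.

43.5%

Reweight to the known education level × area type distribution:
  no degree, metro: 0.32 × 27.5 = 8.8
  no degree, non-metro: 0.16 × 51.1 = 8.176
  high school, metro: 0.15 × 51.4 = 7.71
  high school, non-metro: 0.06 × 29.9 = 1.794
  some college, metro: 0.11 × 68.7 = 7.557
  some college, non-metro: 0.2 × 47.4 = 9.48
Post-stratified estimate = 43.517 → 43.5%.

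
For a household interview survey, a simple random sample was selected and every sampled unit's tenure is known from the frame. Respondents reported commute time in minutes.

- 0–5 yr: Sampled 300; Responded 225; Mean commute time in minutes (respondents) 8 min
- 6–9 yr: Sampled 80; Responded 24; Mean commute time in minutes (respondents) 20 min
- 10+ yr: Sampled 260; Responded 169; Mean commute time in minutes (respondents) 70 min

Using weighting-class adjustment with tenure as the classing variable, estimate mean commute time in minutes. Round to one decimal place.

Response rates by class: 0–5 yr 225/300 = 75%, 6–9 yr 24/80 = 30%, 10+ yr 169/260 = 65%.
Weighting each respondent by the inverse class response rate inflates each class back to its sampled size, so the class weight is n_sampled:
  0–5 yr: 300 × 8 = 2400
  6–9 yr: 80 × 20 = 1600
  10+ yr: 260 × 70 = 18,200
Adjusted estimate = 22,200 / 640 = 34.6875 → 34.7.

34.7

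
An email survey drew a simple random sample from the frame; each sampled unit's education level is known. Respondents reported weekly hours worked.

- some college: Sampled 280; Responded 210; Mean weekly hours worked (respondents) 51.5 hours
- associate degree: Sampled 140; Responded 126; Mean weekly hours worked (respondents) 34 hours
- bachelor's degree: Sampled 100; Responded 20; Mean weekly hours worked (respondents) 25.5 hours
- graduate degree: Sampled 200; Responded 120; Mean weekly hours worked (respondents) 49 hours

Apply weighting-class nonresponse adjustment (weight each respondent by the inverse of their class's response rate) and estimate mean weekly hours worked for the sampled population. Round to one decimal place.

Class response rates: some college 210/280 = 75%, associate degree 126/140 = 90%, bachelor's degree 20/100 = 20%, graduate degree 120/200 = 60%.
With weight = n_sampled/n_responded per class, the weighted class total is n_sampled:
  some college: 280 × 51.5 = 14,420
  associate degree: 140 × 34 = 4760
  bachelor's degree: 100 × 25.5 = 2550
  graduate degree: 200 × 49 = 9800
Adjusted estimate = 31,530 / 720 = 43.7917 → 43.8.

43.8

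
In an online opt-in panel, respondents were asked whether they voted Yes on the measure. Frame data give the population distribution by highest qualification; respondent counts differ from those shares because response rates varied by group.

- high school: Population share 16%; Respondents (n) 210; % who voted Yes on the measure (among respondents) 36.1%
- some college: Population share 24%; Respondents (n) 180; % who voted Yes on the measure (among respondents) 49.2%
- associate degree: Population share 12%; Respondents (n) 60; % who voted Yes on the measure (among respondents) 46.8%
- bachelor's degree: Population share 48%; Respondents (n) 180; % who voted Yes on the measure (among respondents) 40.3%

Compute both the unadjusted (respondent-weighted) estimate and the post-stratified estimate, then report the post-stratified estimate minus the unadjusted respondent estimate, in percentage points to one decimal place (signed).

+0.5 percentage points

Unadjusted (pooled respondent) estimate weights by respondent counts:
  (210/630)×36.1 + (180/630)×49.2 + (60/630)×46.8 + (180/630)×40.3 = 42.0619%
Reweighting by population highest qualification shares:
  0.16×36.1 + 0.24×49.2 + 0.12×46.8 + 0.48×40.3 = 42.544%
Difference = 42.544 − 42.0619 = 0.4821 pp.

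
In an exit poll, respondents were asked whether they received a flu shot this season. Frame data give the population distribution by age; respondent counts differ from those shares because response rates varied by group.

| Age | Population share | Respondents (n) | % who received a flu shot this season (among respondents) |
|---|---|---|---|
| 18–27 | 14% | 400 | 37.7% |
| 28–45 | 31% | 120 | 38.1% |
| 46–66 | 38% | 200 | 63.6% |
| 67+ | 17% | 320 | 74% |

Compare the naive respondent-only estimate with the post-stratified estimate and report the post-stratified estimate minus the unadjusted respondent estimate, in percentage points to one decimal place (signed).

Naive respondent-only estimate (weights = respondent counts):
  (400/1040)×37.7 + (120/1040)×38.1 + (200/1040)×63.6 + (320/1040)×74 = 53.8962%
Reweighting by population age shares:
  0.14×37.7 + 0.31×38.1 + 0.38×63.6 + 0.17×74 = 53.837%
Difference = 53.837 − 53.8962 = -0.0592 pp.

-0.1 percentage points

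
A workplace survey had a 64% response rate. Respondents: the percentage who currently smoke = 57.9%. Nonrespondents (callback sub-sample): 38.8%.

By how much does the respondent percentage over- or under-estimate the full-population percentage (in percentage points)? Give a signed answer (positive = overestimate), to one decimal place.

+6.9 percentage points

Nonresponse fraction = 1 − 0.64 = 0.36.
Bias = (nonresponse fraction) × (respondent percentage − nonrespondent percentage)
     = 0.36 × (57.9 − 38.8) = 0.36 × 19.1 = 6.876.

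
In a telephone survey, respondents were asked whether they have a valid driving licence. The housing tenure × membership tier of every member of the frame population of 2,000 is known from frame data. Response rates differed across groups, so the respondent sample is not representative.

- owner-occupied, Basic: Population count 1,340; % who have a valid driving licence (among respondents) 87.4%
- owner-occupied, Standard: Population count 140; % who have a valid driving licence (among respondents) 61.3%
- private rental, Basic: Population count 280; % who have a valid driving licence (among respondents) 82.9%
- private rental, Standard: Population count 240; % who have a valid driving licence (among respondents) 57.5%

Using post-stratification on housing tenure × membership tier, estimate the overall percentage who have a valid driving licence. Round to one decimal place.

81.4%

Post-stratification weights by population share, not respondent share:
  owner-occupied, Basic: (1,340/2,000) × 87.4 = 58.558
  owner-occupied, Standard: (140/2,000) × 61.3 = 4.291
  private rental, Basic: (280/2,000) × 82.9 = 11.606
  private rental, Standard: (240/2,000) × 57.5 = 6.9
Post-stratified estimate = 81.355 → 81.4%.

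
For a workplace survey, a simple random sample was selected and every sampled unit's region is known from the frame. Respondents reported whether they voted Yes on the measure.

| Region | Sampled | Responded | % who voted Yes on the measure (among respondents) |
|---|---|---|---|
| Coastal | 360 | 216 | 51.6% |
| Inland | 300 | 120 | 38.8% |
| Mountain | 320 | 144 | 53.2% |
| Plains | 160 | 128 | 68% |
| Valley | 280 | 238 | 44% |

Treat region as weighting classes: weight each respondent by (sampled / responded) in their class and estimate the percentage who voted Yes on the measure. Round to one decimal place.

49.6%

Response rates by class: Coastal 216/360 = 60%, Inland 120/300 = 40%, Mountain 144/320 = 45%, Plains 128/160 = 80%, Valley 238/280 = 85%.
Each respondent's weight = sampled/responded in their class; summing within a class gives n_sampled, so:
  Coastal: 360 × 51.6 = 18,576
  Inland: 300 × 38.8 = 11,640
  Mountain: 320 × 53.2 = 17,024
  Plains: 160 × 68 = 10,880
  Valley: 280 × 44 = 12,320
Adjusted estimate = 70,440 / 1,420 = 49.6056 → 49.6%.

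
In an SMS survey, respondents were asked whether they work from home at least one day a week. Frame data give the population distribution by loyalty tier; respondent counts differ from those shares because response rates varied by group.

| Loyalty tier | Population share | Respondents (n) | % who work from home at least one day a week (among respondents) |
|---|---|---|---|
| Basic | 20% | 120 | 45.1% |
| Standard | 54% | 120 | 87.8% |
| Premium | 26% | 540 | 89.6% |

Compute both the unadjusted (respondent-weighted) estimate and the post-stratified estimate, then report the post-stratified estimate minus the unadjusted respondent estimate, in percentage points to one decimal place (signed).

Unadjusted (pooled respondent) estimate weights by respondent counts:
  (120/780)×45.1 + (120/780)×87.8 + (540/780)×89.6 = 82.4769%
Reweighting by population loyalty tier shares:
  0.2×45.1 + 0.54×87.8 + 0.26×89.6 = 79.728%
Difference = 79.728 − 82.4769 = -2.7489 pp.

-2.7 percentage points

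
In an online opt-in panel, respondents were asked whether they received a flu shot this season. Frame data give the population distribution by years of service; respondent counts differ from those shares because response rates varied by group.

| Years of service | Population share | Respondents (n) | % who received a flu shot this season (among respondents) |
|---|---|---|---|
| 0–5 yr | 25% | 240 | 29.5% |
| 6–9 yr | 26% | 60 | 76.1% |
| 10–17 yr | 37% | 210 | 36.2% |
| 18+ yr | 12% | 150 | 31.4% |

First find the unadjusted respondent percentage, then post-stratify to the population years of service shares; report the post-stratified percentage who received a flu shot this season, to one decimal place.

44.3%

Naive respondent-only estimate (weights = respondent counts):
  (240/660)×29.5 + (60/660)×76.1 + (210/660)×36.2 + (150/660)×31.4 = 36.3%
Post-stratifying to population shares instead:
  0.25×29.5 + 0.26×76.1 + 0.37×36.2 + 0.12×31.4 = 44.323%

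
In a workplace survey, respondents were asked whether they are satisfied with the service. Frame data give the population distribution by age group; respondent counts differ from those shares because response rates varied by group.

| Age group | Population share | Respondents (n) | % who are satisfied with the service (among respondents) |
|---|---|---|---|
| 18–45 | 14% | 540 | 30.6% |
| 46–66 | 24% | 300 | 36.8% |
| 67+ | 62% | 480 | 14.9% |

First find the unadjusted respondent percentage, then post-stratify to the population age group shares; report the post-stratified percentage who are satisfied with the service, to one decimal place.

Naive respondent-only estimate (weights = respondent counts):
  (540/1320)×30.6 + (300/1320)×36.8 + (480/1320)×14.9 = 26.3%
Post-stratified estimate weights by population shares:
  0.14×30.6 + 0.24×36.8 + 0.62×14.9 = 22.354%

22.4%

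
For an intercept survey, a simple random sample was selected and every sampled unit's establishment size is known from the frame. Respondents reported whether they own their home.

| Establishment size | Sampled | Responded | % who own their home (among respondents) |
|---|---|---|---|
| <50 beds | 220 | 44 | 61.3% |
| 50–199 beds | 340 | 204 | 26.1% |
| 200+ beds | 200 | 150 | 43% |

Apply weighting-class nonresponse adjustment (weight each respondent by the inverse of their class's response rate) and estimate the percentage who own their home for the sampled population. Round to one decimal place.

Response rates by class: <50 beds 44/220 = 20%, 50–199 beds 204/340 = 60%, 200+ beds 150/200 = 75%.
Each respondent's weight = sampled/responded in their class; summing within a class gives n_sampled, so:
  <50 beds: 220 × 61.3 = 13,486
  50–199 beds: 340 × 26.1 = 8874
  200+ beds: 200 × 43 = 8600
Adjusted estimate = 30,960 / 760 = 40.7368 → 40.7%.

40.7%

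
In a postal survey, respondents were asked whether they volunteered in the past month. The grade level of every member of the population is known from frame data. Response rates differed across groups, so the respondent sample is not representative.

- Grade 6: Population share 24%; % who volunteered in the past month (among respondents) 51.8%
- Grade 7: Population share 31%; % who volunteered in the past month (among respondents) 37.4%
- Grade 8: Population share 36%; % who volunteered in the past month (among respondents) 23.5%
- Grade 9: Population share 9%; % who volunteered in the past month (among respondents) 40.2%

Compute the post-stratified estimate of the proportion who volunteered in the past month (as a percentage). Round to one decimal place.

36.1%

Weight each group's respondent value by its population share:
  Grade 6: 0.24 × 51.8 = 12.432
  Grade 7: 0.31 × 37.4 = 11.594
  Grade 8: 0.36 × 23.5 = 8.46
  Grade 9: 0.09 × 40.2 = 3.618
Post-stratified estimate = 36.104 → 36.1%.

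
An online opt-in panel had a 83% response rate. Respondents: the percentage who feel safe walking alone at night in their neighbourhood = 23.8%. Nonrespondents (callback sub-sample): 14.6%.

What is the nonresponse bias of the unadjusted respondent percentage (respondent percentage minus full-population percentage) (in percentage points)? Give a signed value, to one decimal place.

Nonresponse fraction = 1 − 0.83 = 0.17.
Bias = (nonresponse fraction) × (respondent percentage − nonrespondent percentage)
     = 0.17 × (23.8 − 14.6) = 0.17 × 9.2 = 1.564.

+1.6 percentage points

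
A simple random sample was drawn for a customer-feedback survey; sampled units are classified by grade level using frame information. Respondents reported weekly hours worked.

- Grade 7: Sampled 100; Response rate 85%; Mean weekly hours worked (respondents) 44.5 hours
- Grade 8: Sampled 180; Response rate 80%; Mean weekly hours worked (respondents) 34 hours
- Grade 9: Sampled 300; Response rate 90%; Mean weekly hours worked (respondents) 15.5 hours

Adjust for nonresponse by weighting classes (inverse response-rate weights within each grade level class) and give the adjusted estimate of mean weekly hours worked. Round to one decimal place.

Weighting each respondent by the inverse class response rate inflates each class back to its sampled size, so the class weight is n_sampled:
  Grade 7: 100 × 44.5 = 4450
  Grade 8: 180 × 34 = 6120
  Grade 9: 300 × 15.5 = 4650
Adjusted estimate = 15,220 / 580 = 26.2414 → 26.2.

26.2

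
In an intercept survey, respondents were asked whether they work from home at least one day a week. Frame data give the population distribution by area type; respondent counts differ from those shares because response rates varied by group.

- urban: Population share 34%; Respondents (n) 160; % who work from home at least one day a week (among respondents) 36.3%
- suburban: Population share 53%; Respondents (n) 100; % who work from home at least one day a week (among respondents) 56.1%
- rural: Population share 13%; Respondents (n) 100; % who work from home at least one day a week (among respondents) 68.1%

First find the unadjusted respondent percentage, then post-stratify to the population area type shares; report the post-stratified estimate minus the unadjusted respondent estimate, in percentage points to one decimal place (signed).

Without adjustment, the pooled respondent share is:
  (160/360)×36.3 + (100/360)×56.1 + (100/360)×68.1 = 50.6333%
Post-stratified estimate weights by population shares:
  0.34×36.3 + 0.53×56.1 + 0.13×68.1 = 50.928%
Difference = 50.928 − 50.6333 = 0.2947 pp.

+0.3 percentage points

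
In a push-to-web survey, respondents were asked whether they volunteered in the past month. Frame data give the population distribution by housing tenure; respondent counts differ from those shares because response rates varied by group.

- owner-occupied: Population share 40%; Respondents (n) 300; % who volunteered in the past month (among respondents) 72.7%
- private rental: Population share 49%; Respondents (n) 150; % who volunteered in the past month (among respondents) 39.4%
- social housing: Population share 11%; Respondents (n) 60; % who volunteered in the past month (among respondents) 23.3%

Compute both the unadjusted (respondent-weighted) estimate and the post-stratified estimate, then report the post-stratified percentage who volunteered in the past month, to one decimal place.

Unadjusted (pooled respondent) estimate weights by respondent counts:
  (300/510)×72.7 + (150/510)×39.4 + (60/510)×23.3 = 57.0941%
Reweighting by population housing tenure shares:
  0.4×72.7 + 0.49×39.4 + 0.11×23.3 = 50.949%

50.9%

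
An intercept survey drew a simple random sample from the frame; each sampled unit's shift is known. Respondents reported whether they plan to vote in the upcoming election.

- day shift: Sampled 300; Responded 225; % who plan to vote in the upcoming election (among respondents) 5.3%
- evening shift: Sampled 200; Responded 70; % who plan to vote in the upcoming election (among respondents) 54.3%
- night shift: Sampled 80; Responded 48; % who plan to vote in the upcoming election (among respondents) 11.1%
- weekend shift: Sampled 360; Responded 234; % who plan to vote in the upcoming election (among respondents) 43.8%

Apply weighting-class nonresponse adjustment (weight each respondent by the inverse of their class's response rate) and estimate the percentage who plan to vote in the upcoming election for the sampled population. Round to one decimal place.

Response rates by class: day shift 225/300 = 75%, evening shift 70/200 = 35%, night shift 48/80 = 60%, weekend shift 234/360 = 65%.
With weight = n_sampled/n_responded per class, the weighted class total is n_sampled:
  day shift: 300 × 5.3 = 1590
  evening shift: 200 × 54.3 = 10,860
  night shift: 80 × 11.1 = 888
  weekend shift: 360 × 43.8 = 15768
Adjusted estimate = 29,106 / 940 = 30.9638 → 31.0%.

31.0%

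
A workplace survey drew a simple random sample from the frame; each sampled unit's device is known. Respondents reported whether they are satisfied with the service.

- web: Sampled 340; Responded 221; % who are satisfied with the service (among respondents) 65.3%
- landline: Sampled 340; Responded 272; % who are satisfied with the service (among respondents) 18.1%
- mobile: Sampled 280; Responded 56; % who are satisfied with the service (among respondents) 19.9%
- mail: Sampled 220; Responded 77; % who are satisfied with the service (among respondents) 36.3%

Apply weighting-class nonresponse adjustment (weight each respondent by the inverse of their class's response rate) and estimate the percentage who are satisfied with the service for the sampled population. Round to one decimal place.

Class response rates: web 221/340 = 65%, landline 272/340 = 80%, mobile 56/280 = 20%, mail 77/220 = 35%.
Weighting each respondent by the inverse class response rate inflates each class back to its sampled size, so the class weight is n_sampled:
  web: 340 × 65.3 = 22,202
  landline: 340 × 18.1 = 6154
  mobile: 280 × 19.9 = 5572
  mail: 220 × 36.3 = 7986
Adjusted estimate = 41,914 / 1,180 = 35.5203 → 35.5%.

35.5%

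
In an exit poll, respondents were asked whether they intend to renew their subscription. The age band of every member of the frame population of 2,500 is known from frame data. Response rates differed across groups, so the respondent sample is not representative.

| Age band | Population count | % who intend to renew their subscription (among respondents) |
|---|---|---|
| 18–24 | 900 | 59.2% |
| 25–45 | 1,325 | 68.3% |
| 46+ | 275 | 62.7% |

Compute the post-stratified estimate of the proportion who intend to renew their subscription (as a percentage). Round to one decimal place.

Each cell contributes population-share × respondent value:
  18–24: (900/2,500) × 59.2 = 21.312
  25–45: (1,325/2,500) × 68.3 = 36.199
  46+: (275/2,500) × 62.7 = 6.897
Post-stratified estimate = 64.408 → 64.4%.

64.4%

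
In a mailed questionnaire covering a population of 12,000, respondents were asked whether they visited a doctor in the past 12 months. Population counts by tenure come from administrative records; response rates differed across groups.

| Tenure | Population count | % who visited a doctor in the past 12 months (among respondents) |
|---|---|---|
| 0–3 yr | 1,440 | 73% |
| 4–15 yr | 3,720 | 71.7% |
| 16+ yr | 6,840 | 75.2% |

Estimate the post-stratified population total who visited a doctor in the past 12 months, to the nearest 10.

8,860

Each cell contributes its population count × the respondent rate:
  0–3 yr: 1,440 × 73% = 1051.2
  4–15 yr: 3,720 × 71.7% = 2667.24
  16+ yr: 6,840 × 75.2% = 5143.68
Estimated total = 8862.12 → 8,860.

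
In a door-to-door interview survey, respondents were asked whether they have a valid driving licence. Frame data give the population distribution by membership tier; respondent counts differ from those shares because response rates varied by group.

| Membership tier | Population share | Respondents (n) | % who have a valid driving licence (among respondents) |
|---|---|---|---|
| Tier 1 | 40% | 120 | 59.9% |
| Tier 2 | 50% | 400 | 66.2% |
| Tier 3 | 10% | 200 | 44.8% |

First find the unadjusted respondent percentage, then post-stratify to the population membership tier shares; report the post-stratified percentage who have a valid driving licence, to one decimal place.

Unadjusted (pooled respondent) estimate weights by respondent counts:
  (120/720)×59.9 + (400/720)×66.2 + (200/720)×44.8 = 59.2056%
Post-stratified estimate weights by population shares:
  0.4×59.9 + 0.5×66.2 + 0.1×44.8 = 61.54%

61.5%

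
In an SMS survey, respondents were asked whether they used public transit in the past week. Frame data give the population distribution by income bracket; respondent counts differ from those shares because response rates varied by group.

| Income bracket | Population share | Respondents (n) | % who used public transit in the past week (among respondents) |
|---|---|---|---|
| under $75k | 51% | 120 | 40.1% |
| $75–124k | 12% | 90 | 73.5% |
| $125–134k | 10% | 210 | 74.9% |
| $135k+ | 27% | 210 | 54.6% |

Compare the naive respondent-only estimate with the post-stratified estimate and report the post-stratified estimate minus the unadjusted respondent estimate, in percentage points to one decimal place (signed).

Unadjusted (pooled respondent) estimate weights by respondent counts:
  (120/630)×40.1 + (90/630)×73.5 + (210/630)×74.9 + (210/630)×54.6 = 61.3048%
Post-stratifying to population shares instead:
  0.51×40.1 + 0.12×73.5 + 0.1×74.9 + 0.27×54.6 = 51.503%
Difference = 51.503 − 61.3048 = -9.8018 pp.

-9.8 percentage points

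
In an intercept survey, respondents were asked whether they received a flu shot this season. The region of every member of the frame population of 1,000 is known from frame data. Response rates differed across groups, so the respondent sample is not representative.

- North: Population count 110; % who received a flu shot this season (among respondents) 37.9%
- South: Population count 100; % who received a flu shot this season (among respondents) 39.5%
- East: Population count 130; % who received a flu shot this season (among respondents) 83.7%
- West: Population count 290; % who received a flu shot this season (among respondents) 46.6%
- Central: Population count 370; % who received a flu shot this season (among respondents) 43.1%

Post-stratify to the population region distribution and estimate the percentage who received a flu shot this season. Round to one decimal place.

48.5%

Each cell contributes population-share × respondent value:
  North: (110/1,000) × 37.9 = 4.169
  South: (100/1,000) × 39.5 = 3.95
  East: (130/1,000) × 83.7 = 10.881
  West: (290/1,000) × 46.6 = 13.514
  Central: (370/1,000) × 43.1 = 15.947
Post-stratified estimate = 48.461 → 48.5%.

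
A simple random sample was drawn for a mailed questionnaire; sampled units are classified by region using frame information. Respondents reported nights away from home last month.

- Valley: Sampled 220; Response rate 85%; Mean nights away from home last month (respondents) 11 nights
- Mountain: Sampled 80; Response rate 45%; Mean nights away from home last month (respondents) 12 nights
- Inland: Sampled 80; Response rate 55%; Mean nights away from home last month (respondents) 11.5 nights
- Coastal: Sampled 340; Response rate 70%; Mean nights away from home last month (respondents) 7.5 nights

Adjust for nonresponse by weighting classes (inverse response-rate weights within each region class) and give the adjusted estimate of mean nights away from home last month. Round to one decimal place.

Each respondent's weight = sampled/responded in their class; summing within a class gives n_sampled, so:
  Valley: 220 × 11 = 2420
  Mountain: 80 × 12 = 960
  Inland: 80 × 11.5 = 920
  Coastal: 340 × 7.5 = 2550
Adjusted estimate = 6850 / 720 = 9.51389 → 9.5.

9.5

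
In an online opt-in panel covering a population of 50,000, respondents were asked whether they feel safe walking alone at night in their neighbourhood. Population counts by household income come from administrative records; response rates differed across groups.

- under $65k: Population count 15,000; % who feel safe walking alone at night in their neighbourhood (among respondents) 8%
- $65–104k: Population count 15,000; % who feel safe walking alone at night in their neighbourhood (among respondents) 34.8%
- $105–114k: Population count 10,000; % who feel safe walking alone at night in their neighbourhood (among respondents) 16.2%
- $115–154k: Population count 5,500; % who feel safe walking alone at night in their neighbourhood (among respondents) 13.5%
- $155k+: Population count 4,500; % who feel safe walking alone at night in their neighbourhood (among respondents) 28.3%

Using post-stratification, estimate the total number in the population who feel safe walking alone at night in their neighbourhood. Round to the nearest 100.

10,100

Each cell contributes its population count × the respondent rate:
  under $65k: 15,000 × 8% = 1200
  $65–104k: 15,000 × 34.8% = 5220
  $105–114k: 10,000 × 16.2% = 1620
  $115–154k: 5,500 × 13.5% = 742.5
  $155k+: 4,500 × 28.3% = 1273.5
Estimated total = 10,056 → 10,100.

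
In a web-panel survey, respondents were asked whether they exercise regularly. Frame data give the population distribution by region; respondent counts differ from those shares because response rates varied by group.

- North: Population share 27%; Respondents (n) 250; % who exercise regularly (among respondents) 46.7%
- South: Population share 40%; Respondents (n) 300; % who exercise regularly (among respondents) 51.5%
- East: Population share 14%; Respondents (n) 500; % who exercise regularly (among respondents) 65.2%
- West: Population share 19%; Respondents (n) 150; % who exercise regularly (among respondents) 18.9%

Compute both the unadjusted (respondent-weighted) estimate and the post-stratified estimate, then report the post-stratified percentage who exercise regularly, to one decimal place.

Without adjustment, the pooled respondent share is:
  (250/1200)×46.7 + (300/1200)×51.5 + (500/1200)×65.2 + (150/1200)×18.9 = 52.1333%
Post-stratified estimate weights by population shares:
  0.27×46.7 + 0.4×51.5 + 0.14×65.2 + 0.19×18.9 = 45.928%

45.9%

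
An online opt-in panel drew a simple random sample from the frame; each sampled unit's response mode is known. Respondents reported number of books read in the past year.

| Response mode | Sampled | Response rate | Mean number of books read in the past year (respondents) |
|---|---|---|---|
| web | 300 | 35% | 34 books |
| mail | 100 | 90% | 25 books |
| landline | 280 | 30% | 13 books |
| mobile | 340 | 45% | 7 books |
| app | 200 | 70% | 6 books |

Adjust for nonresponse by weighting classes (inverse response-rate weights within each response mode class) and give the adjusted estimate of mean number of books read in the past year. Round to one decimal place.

Weighting each respondent by the inverse class response rate inflates each class back to its sampled size, so the class weight is n_sampled:
  web: 300 × 34 = 10,200
  mail: 100 × 25 = 2500
  landline: 280 × 13 = 3640
  mobile: 340 × 7 = 2380
  app: 200 × 6 = 1200
Adjusted estimate = 19,920 / 1,220 = 16.3279 → 16.3.

16.3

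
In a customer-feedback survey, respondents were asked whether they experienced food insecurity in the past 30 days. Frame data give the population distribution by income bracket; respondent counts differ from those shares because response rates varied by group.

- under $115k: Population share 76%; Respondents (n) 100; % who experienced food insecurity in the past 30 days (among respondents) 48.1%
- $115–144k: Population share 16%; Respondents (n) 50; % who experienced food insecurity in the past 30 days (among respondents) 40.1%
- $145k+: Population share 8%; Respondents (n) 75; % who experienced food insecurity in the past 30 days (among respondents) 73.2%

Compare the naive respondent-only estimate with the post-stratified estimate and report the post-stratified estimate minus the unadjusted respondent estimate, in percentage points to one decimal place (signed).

-5.9 percentage points

Without adjustment, the pooled respondent share is:
  (100/225)×48.1 + (50/225)×40.1 + (75/225)×73.2 = 54.6889%
Post-stratified estimate weights by population shares:
  0.76×48.1 + 0.16×40.1 + 0.08×73.2 = 48.828%
Difference = 48.828 − 54.6889 = -5.8609 pp.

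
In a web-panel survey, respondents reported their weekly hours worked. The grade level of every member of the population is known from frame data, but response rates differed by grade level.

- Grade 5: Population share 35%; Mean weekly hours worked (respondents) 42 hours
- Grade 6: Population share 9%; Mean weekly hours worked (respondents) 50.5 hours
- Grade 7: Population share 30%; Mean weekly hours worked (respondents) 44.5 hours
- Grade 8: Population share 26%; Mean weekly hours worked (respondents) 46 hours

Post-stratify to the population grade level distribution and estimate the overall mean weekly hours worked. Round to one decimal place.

44.6

Reweight to the known grade level distribution:
  Grade 5: 0.35 × 42 = 14.7
  Grade 6: 0.09 × 50.5 = 4.545
  Grade 7: 0.3 × 44.5 = 13.35
  Grade 8: 0.26 × 46 = 11.96
Post-stratified estimate = 44.555 → 44.6.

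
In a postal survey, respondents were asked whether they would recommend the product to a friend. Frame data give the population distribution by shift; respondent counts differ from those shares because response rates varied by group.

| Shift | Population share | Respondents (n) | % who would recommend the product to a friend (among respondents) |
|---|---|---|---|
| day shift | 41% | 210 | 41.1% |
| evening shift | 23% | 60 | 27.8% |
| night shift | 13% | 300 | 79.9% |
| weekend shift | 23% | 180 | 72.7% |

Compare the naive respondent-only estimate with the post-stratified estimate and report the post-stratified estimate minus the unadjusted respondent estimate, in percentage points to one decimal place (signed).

Naive respondent-only estimate (weights = respondent counts):
  (210/750)×41.1 + (60/750)×27.8 + (300/750)×79.9 + (180/750)×72.7 = 63.14%
Reweighting by population shift shares:
  0.41×41.1 + 0.23×27.8 + 0.13×79.9 + 0.23×72.7 = 50.353%
Difference = 50.353 − 63.14 = -12.787 pp.

-12.8 percentage points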